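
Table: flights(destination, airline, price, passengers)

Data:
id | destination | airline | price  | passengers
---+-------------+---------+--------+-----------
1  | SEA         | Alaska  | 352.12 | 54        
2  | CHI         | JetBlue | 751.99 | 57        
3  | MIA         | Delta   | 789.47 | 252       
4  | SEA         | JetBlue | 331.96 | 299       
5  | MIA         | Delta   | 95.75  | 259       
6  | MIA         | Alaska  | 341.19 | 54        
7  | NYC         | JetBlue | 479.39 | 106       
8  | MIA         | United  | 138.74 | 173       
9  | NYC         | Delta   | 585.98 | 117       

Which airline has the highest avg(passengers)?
SELECT airline, AVG(passengers) as val
FROM flights
GROUP BY airline
ORDER BY val DESC
LIMIT 1

Result: Delta with avg(passengers) = 209.33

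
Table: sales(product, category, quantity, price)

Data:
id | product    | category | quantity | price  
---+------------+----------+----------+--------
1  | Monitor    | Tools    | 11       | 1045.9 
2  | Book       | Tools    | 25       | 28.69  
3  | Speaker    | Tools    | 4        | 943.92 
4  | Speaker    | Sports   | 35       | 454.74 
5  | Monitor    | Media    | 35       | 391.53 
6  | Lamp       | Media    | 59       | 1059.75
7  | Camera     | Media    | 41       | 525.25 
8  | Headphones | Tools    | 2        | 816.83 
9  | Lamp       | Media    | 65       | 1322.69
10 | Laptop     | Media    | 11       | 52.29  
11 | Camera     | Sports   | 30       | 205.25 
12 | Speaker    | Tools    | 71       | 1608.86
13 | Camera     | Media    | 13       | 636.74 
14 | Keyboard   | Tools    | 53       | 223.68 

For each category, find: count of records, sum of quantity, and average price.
SELECT category,
       COUNT(*) as cnt,
       SUM(quantity) as total_quantity,
       AVG(price) as avg_price
FROM sales
GROUP BY category

Result:
  Media: 6 records, 224 total quantity, 664.71 avg price
  Sports: 2 records, 65 total quantity, 330.00 avg price
  Tools: 6 records, 166 total quantity, 777.98 avg price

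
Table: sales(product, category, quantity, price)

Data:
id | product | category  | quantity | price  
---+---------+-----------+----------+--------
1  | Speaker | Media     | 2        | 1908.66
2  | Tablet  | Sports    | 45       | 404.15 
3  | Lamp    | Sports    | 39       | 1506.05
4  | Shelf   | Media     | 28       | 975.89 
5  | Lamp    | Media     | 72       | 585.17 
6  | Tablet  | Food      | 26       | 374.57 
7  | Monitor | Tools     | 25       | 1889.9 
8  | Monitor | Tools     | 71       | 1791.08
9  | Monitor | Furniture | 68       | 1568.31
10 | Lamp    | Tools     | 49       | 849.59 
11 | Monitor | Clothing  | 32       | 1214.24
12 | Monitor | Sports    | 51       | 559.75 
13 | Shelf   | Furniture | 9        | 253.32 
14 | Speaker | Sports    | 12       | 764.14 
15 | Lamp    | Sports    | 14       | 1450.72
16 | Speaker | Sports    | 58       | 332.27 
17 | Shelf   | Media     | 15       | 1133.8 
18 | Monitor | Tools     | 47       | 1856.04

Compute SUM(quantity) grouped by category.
SELECT category, SUM(quantity) as result
FROM sales
GROUP BY category

Result:
  Clothing: 32
  Food: 26
  Furniture: 77
  Media: 117
  Sports: 219
  Tools: 192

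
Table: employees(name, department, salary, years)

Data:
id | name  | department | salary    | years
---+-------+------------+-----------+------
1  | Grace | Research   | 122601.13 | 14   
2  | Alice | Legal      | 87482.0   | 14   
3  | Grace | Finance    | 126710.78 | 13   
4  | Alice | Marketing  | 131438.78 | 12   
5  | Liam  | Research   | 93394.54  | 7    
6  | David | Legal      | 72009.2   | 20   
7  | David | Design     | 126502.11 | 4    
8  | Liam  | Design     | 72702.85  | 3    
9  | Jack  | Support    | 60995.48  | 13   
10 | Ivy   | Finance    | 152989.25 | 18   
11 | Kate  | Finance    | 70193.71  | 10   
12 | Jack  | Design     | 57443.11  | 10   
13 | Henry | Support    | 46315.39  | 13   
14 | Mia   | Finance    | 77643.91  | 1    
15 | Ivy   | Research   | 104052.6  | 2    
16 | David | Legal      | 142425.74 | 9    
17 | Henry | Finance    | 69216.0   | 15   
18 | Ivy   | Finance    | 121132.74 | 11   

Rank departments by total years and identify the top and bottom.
SELECT department, SUM(years)
FROM employees
GROUP BY department
ORDER BY SUM(years)

All groups:
  Marketing: 12
  Design: 17
  Research: 23
  Support: 26
  Legal: 43
  Finance: 68

Highest: Finance (68)
Lowest: Marketing (12)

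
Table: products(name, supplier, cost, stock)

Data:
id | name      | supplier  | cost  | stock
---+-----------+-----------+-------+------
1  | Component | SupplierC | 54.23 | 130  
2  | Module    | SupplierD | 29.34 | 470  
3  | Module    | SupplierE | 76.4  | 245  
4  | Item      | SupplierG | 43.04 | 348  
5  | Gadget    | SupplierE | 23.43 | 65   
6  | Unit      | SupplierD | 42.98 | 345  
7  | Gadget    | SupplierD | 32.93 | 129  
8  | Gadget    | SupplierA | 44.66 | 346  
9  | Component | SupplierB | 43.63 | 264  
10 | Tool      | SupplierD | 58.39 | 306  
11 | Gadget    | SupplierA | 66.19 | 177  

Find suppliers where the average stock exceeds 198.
SELECT supplier, AVG(stock)
FROM products
GROUP BY supplier
HAVING AVG(stock) > 198

Result:
  SupplierA: avg=261.50
  SupplierB: avg=264.00
  SupplierD: avg=312.50
  SupplierG: avg=348.00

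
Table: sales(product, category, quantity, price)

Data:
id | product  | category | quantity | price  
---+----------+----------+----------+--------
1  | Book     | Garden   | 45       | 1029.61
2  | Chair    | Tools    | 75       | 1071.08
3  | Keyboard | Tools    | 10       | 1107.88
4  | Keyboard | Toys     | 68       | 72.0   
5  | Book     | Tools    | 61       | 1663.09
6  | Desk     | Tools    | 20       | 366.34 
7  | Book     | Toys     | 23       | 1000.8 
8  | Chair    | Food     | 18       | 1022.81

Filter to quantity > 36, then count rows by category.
SELECT category, COUNT(*)
FROM sales
WHERE quantity > 36
GROUP BY category

Note: WHERE filters rows before grouping.

Result:
  Garden: 1
  Tools: 2
  Toys: 1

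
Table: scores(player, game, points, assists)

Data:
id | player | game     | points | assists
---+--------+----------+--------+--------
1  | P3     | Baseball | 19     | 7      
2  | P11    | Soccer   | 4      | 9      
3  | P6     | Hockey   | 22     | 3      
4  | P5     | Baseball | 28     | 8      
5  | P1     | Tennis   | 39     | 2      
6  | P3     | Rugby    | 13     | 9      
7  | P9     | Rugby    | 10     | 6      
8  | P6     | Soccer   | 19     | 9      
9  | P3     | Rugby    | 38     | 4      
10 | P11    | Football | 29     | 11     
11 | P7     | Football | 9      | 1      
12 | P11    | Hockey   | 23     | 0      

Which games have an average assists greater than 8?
SELECT game, AVG(assists)
FROM scores
GROUP BY game
HAVING AVG(assists) > 8

Result:
  Soccer: avg=9.00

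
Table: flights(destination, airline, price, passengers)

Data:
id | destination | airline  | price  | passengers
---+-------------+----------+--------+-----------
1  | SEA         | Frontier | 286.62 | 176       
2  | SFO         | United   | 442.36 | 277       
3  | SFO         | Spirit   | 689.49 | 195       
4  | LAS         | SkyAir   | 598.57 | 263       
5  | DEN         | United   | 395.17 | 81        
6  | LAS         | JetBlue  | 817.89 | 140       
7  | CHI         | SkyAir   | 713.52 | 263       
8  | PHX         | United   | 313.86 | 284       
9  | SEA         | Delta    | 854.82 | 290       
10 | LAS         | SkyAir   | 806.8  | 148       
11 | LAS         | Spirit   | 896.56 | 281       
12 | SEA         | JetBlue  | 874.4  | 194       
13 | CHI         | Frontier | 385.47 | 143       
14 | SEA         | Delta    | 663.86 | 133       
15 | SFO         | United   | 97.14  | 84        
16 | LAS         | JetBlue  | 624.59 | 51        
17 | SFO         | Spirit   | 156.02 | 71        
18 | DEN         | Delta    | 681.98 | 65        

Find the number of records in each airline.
SELECT airline, COUNT(*) as count
FROM flights
GROUP BY airline

Result:
  Delta: 3
  Frontier: 2
  JetBlue: 3
  SkyAir: 3
  Spirit: 3
  United: 4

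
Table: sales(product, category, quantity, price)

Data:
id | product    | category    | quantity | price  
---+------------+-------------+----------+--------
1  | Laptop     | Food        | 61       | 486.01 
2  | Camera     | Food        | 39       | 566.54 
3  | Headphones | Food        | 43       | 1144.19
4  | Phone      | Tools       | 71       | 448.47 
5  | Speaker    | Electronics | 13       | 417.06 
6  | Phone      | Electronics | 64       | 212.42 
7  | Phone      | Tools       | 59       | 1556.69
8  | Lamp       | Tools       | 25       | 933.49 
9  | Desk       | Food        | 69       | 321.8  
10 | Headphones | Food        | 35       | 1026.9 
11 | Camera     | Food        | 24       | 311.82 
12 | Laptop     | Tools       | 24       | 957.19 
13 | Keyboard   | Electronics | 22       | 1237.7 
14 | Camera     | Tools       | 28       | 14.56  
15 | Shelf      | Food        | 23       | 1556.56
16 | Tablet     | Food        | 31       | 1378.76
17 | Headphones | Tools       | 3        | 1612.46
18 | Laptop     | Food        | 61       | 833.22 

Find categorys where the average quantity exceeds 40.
SELECT category, AVG(quantity)
FROM sales
GROUP BY category
HAVING AVG(quantity) > 40

Result:
  Food: avg=42.89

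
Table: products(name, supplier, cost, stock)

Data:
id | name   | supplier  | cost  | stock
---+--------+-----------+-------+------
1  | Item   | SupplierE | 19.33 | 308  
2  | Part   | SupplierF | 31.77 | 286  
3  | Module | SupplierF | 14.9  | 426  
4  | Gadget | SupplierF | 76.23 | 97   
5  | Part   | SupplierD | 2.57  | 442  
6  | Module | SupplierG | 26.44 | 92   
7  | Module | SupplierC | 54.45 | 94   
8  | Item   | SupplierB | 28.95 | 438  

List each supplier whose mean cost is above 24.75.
SELECT supplier, AVG(cost)
FROM products
GROUP BY supplier
HAVING AVG(cost) > 24.75

Result:
  SupplierB: avg=28.95
  SupplierC: avg=54.45
  SupplierF: avg=40.97
  SupplierG: avg=26.44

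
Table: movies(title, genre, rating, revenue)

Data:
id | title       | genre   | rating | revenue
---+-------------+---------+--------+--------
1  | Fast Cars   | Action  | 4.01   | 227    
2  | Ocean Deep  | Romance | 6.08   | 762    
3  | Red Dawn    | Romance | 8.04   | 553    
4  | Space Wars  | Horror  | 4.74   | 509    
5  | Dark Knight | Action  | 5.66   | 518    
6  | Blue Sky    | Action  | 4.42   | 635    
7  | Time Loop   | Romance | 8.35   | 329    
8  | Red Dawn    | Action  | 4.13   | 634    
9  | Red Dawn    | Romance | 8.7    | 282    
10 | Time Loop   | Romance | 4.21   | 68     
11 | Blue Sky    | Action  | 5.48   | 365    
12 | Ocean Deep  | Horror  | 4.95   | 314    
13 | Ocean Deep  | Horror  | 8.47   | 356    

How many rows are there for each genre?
SELECT genre, COUNT(*) as count
FROM movies
GROUP BY genre

Result:
  Action: 5
  Horror: 3
  Romance: 5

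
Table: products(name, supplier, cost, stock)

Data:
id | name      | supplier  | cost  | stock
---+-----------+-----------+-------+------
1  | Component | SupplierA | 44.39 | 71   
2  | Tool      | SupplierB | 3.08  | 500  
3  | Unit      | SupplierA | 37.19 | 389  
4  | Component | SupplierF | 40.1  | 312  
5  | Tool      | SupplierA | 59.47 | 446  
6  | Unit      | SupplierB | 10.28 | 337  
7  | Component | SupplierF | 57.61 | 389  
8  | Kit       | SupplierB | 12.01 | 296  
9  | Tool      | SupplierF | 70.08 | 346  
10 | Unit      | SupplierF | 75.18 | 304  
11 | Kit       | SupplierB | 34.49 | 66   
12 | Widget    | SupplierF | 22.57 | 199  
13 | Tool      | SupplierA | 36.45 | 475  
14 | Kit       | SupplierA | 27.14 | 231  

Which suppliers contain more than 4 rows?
SELECT supplier, COUNT(*) as cnt
FROM products
GROUP BY supplier
HAVING COUNT(*) > 4

Result:
  SupplierA: 5
  SupplierF: 5

Note: HAVING filters groups after aggregation, WHERE filters rows before.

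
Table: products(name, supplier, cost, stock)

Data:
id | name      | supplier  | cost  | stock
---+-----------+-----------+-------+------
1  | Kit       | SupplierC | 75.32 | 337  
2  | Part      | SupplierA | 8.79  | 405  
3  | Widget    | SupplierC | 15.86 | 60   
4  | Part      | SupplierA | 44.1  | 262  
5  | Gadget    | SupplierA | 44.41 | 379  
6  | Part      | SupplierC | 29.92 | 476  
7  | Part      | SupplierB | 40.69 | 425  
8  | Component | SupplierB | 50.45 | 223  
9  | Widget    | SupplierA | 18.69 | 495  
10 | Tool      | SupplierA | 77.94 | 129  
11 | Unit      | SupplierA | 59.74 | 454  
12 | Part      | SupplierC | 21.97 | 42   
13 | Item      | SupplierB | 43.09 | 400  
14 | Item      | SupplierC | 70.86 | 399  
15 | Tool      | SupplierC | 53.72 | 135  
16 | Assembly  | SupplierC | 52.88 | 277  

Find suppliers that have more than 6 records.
SELECT supplier, COUNT(*) as cnt
FROM products
GROUP BY supplier
HAVING COUNT(*) > 6

Result:
  SupplierC: 7

Note: HAVING filters groups after aggregation, WHERE filters rows before.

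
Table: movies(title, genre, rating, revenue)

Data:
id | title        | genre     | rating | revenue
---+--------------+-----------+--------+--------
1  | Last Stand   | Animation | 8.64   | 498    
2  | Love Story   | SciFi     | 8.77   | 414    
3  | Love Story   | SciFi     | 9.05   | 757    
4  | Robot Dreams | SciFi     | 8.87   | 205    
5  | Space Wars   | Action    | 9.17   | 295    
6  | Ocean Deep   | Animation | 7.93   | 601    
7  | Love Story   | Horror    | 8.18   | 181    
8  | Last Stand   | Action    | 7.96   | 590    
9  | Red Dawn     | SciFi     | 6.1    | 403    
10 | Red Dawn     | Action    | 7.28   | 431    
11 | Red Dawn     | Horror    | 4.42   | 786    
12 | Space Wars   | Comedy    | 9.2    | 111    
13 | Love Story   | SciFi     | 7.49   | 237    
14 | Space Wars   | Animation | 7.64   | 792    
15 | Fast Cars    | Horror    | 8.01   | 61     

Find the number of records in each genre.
SELECT genre, COUNT(*) as count
FROM movies
GROUP BY genre

Result:
  Action: 3
  Animation: 3
  Comedy: 1
  Horror: 3
  SciFi: 5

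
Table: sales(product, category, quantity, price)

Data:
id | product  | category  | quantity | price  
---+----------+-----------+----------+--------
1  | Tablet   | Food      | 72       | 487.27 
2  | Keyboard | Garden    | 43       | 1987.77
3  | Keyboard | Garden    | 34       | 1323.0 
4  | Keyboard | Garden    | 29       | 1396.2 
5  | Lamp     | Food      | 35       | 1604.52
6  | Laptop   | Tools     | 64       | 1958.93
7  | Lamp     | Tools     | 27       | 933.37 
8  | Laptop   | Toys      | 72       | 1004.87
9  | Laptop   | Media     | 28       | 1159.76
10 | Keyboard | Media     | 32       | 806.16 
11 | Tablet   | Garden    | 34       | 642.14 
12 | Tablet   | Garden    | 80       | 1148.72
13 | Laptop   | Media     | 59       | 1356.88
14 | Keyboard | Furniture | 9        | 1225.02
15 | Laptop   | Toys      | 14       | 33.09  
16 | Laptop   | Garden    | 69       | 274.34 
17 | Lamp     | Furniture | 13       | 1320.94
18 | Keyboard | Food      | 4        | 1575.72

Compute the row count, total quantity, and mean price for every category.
SELECT category,
       COUNT(*) as cnt,
       SUM(quantity) as total_quantity,
       AVG(price) as avg_price
FROM sales
GROUP BY category

Result:
  Food: 3 records, 111 total quantity, 1222.50 avg price
  Furniture: 2 records, 22 total quantity, 1272.98 avg price
  Garden: 6 records, 289 total quantity, 1128.70 avg price
  Media: 3 records, 119 total quantity, 1107.60 avg price
  Tools: 2 records, 91 total quantity, 1446.15 avg price
  Toys: 2 records, 86 total quantity, 518.98 avg price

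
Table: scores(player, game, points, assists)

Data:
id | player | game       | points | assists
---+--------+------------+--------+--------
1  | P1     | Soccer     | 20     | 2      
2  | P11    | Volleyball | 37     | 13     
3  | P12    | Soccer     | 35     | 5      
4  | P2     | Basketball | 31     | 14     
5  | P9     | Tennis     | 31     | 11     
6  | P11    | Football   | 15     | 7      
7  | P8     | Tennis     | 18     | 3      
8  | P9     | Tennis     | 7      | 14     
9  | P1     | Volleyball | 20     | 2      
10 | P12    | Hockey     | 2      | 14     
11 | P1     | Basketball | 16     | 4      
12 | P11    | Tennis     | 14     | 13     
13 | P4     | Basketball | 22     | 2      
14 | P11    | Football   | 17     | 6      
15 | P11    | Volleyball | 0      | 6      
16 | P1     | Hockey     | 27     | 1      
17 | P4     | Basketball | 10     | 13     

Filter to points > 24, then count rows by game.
SELECT game, COUNT(*)
FROM scores
WHERE points > 24
GROUP BY game

Note: WHERE filters rows before grouping.

Result:
  Basketball: 1
  Hockey: 1
  Soccer: 1
  Tennis: 1
  Volleyball: 1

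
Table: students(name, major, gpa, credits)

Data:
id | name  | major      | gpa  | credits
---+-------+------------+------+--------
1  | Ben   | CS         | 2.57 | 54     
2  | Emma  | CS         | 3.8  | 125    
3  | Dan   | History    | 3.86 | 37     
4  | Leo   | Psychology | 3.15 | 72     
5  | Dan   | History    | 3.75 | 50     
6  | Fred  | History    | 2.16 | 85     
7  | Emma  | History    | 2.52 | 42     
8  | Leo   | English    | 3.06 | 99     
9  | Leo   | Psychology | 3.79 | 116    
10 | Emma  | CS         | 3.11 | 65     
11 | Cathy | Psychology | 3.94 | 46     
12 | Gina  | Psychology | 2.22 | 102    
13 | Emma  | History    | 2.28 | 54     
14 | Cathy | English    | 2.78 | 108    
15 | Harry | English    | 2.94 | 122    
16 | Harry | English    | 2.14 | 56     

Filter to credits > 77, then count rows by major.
SELECT major, COUNT(*)
FROM students
WHERE credits > 77
GROUP BY major

Note: WHERE filters rows before grouping.

Result:
  CS: 1
  English: 3
  History: 1
  Psychology: 2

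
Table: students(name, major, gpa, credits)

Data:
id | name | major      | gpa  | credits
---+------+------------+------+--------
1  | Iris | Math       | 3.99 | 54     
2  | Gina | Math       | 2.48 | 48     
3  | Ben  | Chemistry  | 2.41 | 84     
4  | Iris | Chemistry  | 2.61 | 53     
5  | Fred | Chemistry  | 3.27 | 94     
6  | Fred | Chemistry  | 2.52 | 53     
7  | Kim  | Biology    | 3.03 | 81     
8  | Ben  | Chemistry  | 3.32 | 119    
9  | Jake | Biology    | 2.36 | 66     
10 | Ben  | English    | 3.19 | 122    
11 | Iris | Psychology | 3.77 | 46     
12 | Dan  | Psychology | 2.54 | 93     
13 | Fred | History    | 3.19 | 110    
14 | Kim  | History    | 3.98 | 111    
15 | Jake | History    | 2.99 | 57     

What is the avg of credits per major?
SELECT major, AVG(credits) as result
FROM students
GROUP BY major

Result:
  Biology: 73.50
  Chemistry: 80.60
  English: 122.00
  History: 92.67
  Math: 51.00
  Psychology: 69.50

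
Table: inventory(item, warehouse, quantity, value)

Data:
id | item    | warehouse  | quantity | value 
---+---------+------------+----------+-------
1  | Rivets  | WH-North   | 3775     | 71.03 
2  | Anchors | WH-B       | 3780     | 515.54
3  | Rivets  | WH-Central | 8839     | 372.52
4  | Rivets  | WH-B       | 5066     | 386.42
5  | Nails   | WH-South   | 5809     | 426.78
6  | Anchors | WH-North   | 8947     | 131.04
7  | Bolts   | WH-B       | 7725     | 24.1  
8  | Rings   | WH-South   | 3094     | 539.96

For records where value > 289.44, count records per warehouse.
SELECT warehouse, COUNT(*)
FROM inventory
WHERE value > 289.44
GROUP BY warehouse

Note: WHERE filters rows before grouping.

Result:
  WH-B: 2
  WH-Central: 1
  WH-South: 2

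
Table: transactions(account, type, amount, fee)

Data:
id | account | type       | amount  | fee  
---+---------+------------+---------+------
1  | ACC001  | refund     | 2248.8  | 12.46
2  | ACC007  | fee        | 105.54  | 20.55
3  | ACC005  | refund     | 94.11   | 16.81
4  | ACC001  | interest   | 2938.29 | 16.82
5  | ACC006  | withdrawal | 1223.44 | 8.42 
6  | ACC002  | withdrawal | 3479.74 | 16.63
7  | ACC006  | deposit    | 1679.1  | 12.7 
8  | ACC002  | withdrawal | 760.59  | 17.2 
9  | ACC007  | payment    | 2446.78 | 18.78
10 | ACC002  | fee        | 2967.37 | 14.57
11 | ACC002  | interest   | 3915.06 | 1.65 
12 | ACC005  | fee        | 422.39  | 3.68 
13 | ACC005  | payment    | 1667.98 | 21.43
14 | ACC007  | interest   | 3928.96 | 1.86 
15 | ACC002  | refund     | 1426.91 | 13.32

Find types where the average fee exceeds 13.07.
SELECT type, AVG(fee)
FROM transactions
GROUP BY type
HAVING AVG(fee) > 13.07

Result:
  payment: avg=20.11
  refund: avg=14.20
  withdrawal: avg=14.08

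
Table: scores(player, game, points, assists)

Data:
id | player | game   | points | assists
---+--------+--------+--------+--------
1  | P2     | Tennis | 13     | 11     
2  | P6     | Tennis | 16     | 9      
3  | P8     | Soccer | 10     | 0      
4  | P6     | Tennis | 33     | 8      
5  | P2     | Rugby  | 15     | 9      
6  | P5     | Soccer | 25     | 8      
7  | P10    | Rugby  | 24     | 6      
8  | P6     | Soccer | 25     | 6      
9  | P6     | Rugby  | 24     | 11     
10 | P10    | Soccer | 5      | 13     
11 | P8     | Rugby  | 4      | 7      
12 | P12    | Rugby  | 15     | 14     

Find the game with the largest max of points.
SELECT game, MAX(points) as val
FROM scores
GROUP BY game
ORDER BY val DESC
LIMIT 1

Result: Tennis with max(points) = 33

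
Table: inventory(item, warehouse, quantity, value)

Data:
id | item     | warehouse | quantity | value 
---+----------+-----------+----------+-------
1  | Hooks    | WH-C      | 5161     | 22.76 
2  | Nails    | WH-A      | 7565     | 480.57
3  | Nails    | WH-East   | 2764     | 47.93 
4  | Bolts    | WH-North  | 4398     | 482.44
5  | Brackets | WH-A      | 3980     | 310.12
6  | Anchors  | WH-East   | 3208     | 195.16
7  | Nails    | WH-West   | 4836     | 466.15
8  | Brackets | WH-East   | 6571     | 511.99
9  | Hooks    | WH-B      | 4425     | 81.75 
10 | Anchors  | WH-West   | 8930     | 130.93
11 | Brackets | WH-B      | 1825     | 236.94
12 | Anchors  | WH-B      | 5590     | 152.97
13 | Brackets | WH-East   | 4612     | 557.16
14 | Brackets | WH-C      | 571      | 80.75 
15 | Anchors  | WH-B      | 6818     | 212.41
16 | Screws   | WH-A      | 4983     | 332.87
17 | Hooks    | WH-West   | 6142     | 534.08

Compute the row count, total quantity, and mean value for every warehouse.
SELECT warehouse,
       COUNT(*) as cnt,
       SUM(quantity) as total_quantity,
       AVG(value) as avg_value
FROM inventory
GROUP BY warehouse

Result:
  WH-A: 3 records, 16528 total quantity, 374.52 avg value
  WH-B: 4 records, 18658 total quantity, 171.02 avg value
  WH-C: 2 records, 5732 total quantity, 51.76 avg value
  WH-East: 4 records, 17155 total quantity, 328.06 avg value
  WH-North: 1 records, 4398 total quantity, 482.44 avg value
  WH-West: 3 records, 19908 total quantity, 377.05 avg value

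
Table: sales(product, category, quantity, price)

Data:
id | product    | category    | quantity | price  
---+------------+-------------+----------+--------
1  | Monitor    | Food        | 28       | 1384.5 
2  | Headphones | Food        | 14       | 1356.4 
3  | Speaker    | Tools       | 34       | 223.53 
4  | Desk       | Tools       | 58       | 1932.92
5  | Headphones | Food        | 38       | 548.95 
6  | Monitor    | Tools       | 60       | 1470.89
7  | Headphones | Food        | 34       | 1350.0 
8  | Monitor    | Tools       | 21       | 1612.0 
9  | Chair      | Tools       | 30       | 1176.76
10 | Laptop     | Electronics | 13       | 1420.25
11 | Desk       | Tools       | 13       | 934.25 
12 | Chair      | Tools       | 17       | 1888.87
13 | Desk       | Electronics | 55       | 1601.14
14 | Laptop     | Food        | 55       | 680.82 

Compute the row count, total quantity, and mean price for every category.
SELECT category,
       COUNT(*) as cnt,
       SUM(quantity) as total_quantity,
       AVG(price) as avg_price
FROM sales
GROUP BY category

Result:
  Electronics: 2 records, 68 total quantity, 1510.70 avg price
  Food: 5 records, 169 total quantity, 1064.13 avg price
  Tools: 7 records, 233 total quantity, 1319.89 avg price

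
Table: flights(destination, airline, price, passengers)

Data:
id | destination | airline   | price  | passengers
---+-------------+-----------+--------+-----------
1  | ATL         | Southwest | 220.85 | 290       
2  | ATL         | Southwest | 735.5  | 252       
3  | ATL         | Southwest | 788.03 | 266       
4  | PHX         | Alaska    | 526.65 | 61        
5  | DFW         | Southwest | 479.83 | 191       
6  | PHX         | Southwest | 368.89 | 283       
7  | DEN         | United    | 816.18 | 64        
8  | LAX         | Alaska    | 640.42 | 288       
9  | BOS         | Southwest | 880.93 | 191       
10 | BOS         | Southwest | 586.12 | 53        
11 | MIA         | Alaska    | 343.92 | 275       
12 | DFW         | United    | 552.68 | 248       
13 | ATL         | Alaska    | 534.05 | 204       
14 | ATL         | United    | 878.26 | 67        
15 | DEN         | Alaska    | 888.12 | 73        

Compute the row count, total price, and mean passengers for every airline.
SELECT airline,
       COUNT(*) as cnt,
       SUM(price) as total_price,
       AVG(passengers) as avg_passengers
FROM flights
GROUP BY airline

Result:
  Alaska: 5 records, 2933.16 total price, 180.20 avg passengers
  Southwest: 7 records, 4060.15 total price, 218.00 avg passengers
  United: 3 records, 2247.12 total price, 126.33 avg passengers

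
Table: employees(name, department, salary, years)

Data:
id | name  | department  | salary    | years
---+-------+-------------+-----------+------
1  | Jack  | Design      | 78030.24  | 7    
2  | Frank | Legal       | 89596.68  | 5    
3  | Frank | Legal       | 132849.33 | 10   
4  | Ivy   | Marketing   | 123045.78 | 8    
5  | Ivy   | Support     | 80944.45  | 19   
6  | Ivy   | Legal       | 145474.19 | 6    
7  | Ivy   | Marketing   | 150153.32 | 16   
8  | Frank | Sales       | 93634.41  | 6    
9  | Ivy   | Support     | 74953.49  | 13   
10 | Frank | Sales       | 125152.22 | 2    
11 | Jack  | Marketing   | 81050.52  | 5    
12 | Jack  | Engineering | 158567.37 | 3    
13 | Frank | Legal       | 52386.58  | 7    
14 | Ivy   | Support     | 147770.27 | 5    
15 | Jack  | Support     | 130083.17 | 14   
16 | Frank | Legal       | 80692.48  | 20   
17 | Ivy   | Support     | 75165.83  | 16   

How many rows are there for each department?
SELECT department, COUNT(*) as count
FROM employees
GROUP BY department

Result:
  Design: 1
  Engineering: 1
  Legal: 5
  Marketing: 3
  Sales: 2
  Support: 5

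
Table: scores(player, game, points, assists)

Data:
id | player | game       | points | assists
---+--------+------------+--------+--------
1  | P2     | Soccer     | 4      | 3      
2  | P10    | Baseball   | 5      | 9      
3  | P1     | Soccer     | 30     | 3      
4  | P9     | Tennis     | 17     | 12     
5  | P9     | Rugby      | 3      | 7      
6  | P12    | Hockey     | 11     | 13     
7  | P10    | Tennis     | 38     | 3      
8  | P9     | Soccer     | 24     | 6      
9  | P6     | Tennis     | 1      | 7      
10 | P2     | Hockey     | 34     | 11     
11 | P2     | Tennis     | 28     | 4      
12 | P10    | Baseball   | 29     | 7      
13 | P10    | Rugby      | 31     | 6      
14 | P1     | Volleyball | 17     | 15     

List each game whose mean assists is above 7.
SELECT game, AVG(assists)
FROM scores
GROUP BY game
HAVING AVG(assists) > 7

Result:
  Baseball: avg=8.00
  Hockey: avg=12.00
  Volleyball: avg=15.00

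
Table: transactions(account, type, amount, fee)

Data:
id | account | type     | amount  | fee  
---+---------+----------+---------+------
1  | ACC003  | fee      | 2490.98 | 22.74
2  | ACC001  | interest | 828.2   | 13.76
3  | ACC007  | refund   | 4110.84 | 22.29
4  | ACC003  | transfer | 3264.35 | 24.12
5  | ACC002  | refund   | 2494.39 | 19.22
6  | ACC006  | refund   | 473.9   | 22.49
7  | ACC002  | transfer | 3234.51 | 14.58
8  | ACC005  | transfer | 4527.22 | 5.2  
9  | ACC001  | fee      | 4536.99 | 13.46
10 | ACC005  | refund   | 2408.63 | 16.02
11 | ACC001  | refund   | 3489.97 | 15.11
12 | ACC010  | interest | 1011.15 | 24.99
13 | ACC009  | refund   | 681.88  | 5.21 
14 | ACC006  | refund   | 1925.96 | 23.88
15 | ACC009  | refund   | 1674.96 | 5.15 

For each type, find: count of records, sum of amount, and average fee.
SELECT type,
       COUNT(*) as cnt,
       SUM(amount) as total_amount,
       AVG(fee) as avg_fee
FROM transactions
GROUP BY type

Result:
  fee: 2 records, 7027.97 total amount, 18.10 avg fee
  interest: 2 records, 1839.35 total amount, 19.38 avg fee
  refund: 8 records, 17260.53 total amount, 16.17 avg fee
  transfer: 3 records, 11026.08 total amount, 14.63 avg fee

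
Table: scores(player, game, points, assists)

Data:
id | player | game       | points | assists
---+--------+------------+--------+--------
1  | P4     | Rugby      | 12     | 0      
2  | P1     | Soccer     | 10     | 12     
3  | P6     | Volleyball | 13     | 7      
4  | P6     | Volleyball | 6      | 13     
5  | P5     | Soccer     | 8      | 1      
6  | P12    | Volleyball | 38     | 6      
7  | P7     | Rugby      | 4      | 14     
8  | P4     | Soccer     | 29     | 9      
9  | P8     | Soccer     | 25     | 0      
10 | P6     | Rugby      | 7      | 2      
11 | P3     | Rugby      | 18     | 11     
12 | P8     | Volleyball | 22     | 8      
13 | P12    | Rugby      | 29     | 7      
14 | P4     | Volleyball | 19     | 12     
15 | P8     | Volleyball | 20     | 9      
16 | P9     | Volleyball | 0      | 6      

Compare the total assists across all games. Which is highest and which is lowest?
SELECT game, SUM(assists)
FROM scores
GROUP BY game
ORDER BY SUM(assists)

All groups:
  Soccer: 22
  Rugby: 34
  Volleyball: 61

Highest: Volleyball (61)
Lowest: Soccer (22)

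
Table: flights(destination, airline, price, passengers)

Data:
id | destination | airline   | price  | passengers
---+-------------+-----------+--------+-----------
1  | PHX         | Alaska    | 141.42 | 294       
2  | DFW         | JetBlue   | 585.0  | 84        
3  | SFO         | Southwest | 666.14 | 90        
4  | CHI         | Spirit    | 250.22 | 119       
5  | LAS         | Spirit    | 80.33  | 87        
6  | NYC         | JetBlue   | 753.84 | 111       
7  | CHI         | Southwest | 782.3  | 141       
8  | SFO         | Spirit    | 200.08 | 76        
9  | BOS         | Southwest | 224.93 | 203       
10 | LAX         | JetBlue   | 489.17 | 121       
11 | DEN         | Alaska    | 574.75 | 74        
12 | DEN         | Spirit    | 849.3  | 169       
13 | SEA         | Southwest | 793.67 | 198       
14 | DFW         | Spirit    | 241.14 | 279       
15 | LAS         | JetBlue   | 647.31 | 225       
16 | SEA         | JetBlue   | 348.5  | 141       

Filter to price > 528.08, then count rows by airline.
SELECT airline, COUNT(*)
FROM flights
WHERE price > 528.08
GROUP BY airline

Note: WHERE filters rows before grouping.

Result:
  Alaska: 1
  JetBlue: 3
  Southwest: 3
  Spirit: 1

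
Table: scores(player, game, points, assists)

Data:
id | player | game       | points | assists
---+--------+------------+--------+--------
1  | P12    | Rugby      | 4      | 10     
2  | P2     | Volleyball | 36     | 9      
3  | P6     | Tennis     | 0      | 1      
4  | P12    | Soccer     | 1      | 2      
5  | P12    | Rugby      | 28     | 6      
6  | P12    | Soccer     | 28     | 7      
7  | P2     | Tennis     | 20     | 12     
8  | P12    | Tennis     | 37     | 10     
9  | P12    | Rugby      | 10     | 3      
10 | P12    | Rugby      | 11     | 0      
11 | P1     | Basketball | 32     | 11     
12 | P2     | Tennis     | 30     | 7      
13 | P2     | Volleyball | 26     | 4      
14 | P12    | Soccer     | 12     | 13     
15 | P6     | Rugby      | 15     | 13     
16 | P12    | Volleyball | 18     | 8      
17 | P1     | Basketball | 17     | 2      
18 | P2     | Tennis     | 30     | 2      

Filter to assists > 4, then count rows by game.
SELECT game, COUNT(*)
FROM scores
WHERE assists > 4
GROUP BY game

Note: WHERE filters rows before grouping.

Result:
  Basketball: 1
  Rugby: 3
  Soccer: 2
  Tennis: 3
  Volleyball: 2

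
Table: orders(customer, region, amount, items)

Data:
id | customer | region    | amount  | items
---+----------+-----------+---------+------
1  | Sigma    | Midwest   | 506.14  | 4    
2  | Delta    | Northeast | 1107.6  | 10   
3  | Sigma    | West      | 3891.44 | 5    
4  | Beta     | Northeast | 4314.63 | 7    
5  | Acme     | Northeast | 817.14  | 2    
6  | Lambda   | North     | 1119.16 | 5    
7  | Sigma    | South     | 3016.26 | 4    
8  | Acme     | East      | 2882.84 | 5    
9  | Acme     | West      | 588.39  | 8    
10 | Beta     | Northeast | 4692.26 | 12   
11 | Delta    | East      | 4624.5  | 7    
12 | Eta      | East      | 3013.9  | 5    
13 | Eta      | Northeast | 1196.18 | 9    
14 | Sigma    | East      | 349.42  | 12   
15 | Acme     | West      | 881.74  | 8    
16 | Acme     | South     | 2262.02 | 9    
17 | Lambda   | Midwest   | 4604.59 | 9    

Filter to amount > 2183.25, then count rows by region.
SELECT region, COUNT(*)
FROM orders
WHERE amount > 2183.25
GROUP BY region

Note: WHERE filters rows before grouping.

Result:
  East: 3
  Midwest: 1
  Northeast: 2
  South: 2
  West: 1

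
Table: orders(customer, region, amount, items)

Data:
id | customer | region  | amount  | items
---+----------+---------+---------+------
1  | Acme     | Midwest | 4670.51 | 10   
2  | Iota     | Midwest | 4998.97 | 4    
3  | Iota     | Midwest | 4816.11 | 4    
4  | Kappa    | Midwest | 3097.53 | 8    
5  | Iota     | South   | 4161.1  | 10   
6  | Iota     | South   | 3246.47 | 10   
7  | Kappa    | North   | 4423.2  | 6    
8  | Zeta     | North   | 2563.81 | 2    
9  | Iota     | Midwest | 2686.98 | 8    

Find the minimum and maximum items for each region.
SELECT region, MIN(items), MAX(items)
FROM orders
GROUP BY region

Result:
  Midwest: min=4, max=10
  North: min=2, max=6
  South: min=10, max=10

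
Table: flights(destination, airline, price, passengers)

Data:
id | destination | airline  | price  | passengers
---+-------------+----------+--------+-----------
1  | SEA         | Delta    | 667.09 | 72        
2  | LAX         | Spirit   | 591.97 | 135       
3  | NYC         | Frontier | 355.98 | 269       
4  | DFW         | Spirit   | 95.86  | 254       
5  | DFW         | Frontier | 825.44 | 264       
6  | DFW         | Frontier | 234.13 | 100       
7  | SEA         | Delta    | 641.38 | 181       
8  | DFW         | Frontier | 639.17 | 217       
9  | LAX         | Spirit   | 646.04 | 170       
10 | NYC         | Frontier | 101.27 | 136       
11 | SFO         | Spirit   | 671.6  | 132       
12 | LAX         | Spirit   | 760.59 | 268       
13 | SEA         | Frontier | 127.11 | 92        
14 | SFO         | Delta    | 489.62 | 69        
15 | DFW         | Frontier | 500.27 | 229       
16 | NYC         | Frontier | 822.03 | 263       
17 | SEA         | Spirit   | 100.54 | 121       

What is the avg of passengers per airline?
SELECT airline, AVG(passengers) as result
FROM flights
GROUP BY airline

Result:
  Delta: 107.33
  Frontier: 196.25
  Spirit: 180.00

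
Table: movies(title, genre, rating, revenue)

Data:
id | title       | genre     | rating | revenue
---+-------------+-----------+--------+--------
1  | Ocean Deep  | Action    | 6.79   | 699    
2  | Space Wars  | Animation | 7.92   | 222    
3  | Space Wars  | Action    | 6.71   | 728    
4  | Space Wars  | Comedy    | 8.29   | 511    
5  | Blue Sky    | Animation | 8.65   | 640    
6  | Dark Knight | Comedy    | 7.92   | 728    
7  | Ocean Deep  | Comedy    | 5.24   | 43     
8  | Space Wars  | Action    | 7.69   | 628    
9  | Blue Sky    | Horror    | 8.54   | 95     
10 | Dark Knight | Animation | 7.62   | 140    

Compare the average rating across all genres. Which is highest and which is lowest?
SELECT genre, AVG(rating)
FROM movies
GROUP BY genre
ORDER BY AVG(rating)

All groups:
  Action: 7.06
  Comedy: 7.15
  Animation: 8.06
  Horror: 8.54

Highest: Horror (8.54)
Lowest: Action (7.06)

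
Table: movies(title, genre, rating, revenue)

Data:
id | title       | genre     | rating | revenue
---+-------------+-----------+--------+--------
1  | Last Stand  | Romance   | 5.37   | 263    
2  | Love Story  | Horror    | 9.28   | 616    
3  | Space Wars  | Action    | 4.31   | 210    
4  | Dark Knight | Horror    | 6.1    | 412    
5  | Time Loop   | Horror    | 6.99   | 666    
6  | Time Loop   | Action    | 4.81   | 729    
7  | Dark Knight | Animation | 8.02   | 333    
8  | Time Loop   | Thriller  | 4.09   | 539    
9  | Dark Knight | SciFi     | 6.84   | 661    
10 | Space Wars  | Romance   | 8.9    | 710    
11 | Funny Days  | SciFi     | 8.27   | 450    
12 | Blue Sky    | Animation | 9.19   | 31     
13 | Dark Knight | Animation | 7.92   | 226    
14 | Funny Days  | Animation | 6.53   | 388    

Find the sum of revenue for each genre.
SELECT genre, SUM(revenue) as result
FROM movies
GROUP BY genre

Result:
  Action: 939
  Animation: 978
  Horror: 1694
  Romance: 973
  SciFi: 1111
  Thriller: 539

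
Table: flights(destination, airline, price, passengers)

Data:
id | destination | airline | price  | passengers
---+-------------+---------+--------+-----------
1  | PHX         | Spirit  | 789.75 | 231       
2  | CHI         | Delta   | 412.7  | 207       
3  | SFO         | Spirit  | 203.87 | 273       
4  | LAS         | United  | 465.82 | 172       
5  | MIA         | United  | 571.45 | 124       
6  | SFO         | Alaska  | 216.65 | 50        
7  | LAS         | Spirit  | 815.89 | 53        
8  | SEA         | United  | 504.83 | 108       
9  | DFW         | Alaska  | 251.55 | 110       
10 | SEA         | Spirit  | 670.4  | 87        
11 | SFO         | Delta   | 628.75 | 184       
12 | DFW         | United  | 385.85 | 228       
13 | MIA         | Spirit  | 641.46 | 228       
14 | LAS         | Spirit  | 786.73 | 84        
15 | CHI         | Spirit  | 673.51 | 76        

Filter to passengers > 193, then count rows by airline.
SELECT airline, COUNT(*)
FROM flights
WHERE passengers > 193
GROUP BY airline

Note: WHERE filters rows before grouping.

Result:
  Delta: 1
  Spirit: 3
  United: 1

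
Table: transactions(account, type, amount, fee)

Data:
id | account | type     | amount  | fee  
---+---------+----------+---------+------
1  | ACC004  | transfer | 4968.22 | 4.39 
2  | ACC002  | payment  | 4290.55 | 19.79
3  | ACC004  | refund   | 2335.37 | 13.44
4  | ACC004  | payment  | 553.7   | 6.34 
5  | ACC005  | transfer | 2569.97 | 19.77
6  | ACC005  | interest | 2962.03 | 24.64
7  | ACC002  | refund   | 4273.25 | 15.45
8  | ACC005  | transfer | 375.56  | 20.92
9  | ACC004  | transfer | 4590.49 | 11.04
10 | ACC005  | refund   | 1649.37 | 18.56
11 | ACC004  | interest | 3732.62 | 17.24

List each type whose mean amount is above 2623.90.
SELECT type, AVG(amount)
FROM transactions
GROUP BY type
HAVING AVG(amount) > 2623.90

Result:
  interest: avg=3347.33
  refund: avg=2752.66
  transfer: avg=3126.06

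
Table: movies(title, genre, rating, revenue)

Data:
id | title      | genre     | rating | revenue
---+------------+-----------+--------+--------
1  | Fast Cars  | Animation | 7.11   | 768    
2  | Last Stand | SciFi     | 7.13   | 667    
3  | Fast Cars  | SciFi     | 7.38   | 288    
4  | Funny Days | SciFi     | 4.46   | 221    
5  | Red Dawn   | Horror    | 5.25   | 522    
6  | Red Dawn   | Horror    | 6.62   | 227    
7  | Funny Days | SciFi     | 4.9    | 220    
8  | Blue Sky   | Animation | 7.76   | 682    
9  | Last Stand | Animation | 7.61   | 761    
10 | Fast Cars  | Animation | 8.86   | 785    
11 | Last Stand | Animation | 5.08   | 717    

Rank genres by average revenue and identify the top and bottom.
SELECT genre, AVG(revenue)
FROM movies
GROUP BY genre
ORDER BY AVG(revenue)

All groups:
  SciFi: 349.00
  Horror: 374.50
  Animation: 742.60

Highest: Animation (742.60)
Lowest: SciFi (349.00)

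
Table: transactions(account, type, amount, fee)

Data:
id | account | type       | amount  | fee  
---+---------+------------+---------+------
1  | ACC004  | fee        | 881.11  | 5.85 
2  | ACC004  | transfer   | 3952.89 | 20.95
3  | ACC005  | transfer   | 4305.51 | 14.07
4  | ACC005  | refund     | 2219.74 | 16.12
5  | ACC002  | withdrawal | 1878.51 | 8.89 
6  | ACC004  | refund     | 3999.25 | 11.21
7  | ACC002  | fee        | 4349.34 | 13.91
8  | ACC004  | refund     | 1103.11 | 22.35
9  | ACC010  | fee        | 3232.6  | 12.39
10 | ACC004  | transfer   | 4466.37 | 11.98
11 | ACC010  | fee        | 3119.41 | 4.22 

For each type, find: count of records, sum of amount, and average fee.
SELECT type,
       COUNT(*) as cnt,
       SUM(amount) as total_amount,
       AVG(fee) as avg_fee
FROM transactions
GROUP BY type

Result:
  fee: 4 records, 11582.46 total amount, 9.09 avg fee
  refund: 3 records, 7322.10 total amount, 16.56 avg fee
  transfer: 3 records, 12724.77 total amount, 15.67 avg fee
  withdrawal: 1 records, 1878.51 total amount, 8.89 avg fee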